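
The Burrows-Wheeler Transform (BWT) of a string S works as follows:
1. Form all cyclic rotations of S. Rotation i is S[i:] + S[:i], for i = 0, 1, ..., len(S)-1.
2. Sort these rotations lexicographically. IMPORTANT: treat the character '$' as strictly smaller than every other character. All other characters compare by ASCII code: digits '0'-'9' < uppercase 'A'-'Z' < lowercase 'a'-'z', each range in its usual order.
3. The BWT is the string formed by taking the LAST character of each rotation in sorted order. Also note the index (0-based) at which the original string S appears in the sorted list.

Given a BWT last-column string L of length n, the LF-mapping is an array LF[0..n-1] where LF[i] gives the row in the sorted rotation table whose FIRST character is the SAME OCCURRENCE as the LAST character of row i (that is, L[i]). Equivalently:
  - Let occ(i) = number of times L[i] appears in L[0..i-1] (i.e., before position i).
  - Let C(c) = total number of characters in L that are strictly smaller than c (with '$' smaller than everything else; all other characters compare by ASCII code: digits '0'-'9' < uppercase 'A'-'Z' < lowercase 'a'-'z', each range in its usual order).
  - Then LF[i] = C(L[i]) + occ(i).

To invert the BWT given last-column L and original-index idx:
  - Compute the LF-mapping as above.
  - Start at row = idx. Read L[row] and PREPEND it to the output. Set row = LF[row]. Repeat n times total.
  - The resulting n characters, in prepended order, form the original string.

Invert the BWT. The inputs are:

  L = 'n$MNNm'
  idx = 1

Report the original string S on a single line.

Answer: MNNmn$

Derivation:
LF mapping: 5 0 1 2 3 4
Walk LF starting at row 1, prepending L[row]:
  step 1: row=1, L[1]='$', prepend. Next row=LF[1]=0
  step 2: row=0, L[0]='n', prepend. Next row=LF[0]=5
  step 3: row=5, L[5]='m', prepend. Next row=LF[5]=4
  step 4: row=4, L[4]='N', prepend. Next row=LF[4]=3
  step 5: row=3, L[3]='N', prepend. Next row=LF[3]=2
  step 6: row=2, L[2]='M', prepend. Next row=LF[2]=1
Reversed output: MNNmn$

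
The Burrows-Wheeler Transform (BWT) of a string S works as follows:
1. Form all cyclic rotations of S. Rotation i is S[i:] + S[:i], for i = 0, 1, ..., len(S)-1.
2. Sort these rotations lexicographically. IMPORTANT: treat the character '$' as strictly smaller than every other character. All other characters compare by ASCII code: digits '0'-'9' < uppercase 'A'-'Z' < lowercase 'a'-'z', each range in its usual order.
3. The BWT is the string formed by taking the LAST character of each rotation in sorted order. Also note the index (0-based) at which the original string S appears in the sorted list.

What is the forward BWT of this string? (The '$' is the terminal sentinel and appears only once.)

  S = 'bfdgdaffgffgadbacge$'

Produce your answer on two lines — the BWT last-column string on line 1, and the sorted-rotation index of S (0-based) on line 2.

Answer: ebgdd$agafgbgafffdcf
5

Derivation:
All 20 rotations (rotation i = S[i:]+S[:i]):
  rot[0] = bfdgdaffgffgadbacge$
  rot[1] = fdgdaffgffgadbacge$b
  rot[2] = dgdaffgffgadbacge$bf
  rot[3] = gdaffgffgadbacge$bfd
  rot[4] = daffgffgadbacge$bfdg
  rot[5] = affgffgadbacge$bfdgd
  rot[6] = ffgffgadbacge$bfdgda
  rot[7] = fgffgadbacge$bfdgdaf
  rot[8] = gffgadbacge$bfdgdaff
  rot[9] = ffgadbacge$bfdgdaffg
  rot[10] = fgadbacge$bfdgdaffgf
  rot[11] = gadbacge$bfdgdaffgff
  rot[12] = adbacge$bfdgdaffgffg
  rot[13] = dbacge$bfdgdaffgffga
  rot[14] = bacge$bfdgdaffgffgad
  rot[15] = acge$bfdgdaffgffgadb
  rot[16] = cge$bfdgdaffgffgadba
  rot[17] = ge$bfdgdaffgffgadbac
  rot[18] = e$bfdgdaffgffgadbacg
  rot[19] = $bfdgdaffgffgadbacge
Sorted (with $ < everything):
  sorted[0] = $bfdgdaffgffgadbacge  (last char: 'e')
  sorted[1] = acge$bfdgdaffgffgadb  (last char: 'b')
  sorted[2] = adbacge$bfdgdaffgffg  (last char: 'g')
  sorted[3] = affgffgadbacge$bfdgd  (last char: 'd')
  sorted[4] = bacge$bfdgdaffgffgad  (last char: 'd')
  sorted[5] = bfdgdaffgffgadbacge$  (last char: '$')
  sorted[6] = cge$bfdgdaffgffgadba  (last char: 'a')
  sorted[7] = daffgffgadbacge$bfdg  (last char: 'g')
  sorted[8] = dbacge$bfdgdaffgffga  (last char: 'a')
  sorted[9] = dgdaffgffgadbacge$bf  (last char: 'f')
  sorted[10] = e$bfdgdaffgffgadbacg  (last char: 'g')
  sorted[11] = fdgdaffgffgadbacge$b  (last char: 'b')
  sorted[12] = ffgadbacge$bfdgdaffg  (last char: 'g')
  sorted[13] = ffgffgadbacge$bfdgda  (last char: 'a')
  sorted[14] = fgadbacge$bfdgdaffgf  (last char: 'f')
  sorted[15] = fgffgadbacge$bfdgdaf  (last char: 'f')
  sorted[16] = gadbacge$bfdgdaffgff  (last char: 'f')
  sorted[17] = gdaffgffgadbacge$bfd  (last char: 'd')
  sorted[18] = ge$bfdgdaffgffgadbac  (last char: 'c')
  sorted[19] = gffgadbacge$bfdgdaff  (last char: 'f')
Last column: ebgdd$agafgbgafffdcf
Original string S is at sorted index 5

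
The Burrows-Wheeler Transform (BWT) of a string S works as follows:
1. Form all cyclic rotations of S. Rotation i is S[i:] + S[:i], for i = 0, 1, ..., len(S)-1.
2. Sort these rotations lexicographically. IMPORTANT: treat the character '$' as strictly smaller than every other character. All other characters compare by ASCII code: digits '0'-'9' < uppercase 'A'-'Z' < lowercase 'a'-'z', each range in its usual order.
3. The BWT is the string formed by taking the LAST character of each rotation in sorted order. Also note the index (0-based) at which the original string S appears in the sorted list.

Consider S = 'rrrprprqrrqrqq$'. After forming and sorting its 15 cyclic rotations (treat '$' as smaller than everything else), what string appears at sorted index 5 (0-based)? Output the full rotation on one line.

Answer: qrqq$rrrprprqrr

Derivation:
All 15 rotations (rotation i = S[i:]+S[:i]):
  rot[0] = rrrprprqrrqrqq$
  rot[1] = rrprprqrrqrqq$r
  rot[2] = rprprqrrqrqq$rr
  rot[3] = prprqrrqrqq$rrr
  rot[4] = rprqrrqrqq$rrrp
  rot[5] = prqrrqrqq$rrrpr
  rot[6] = rqrrqrqq$rrrprp
  rot[7] = qrrqrqq$rrrprpr
  rot[8] = rrqrqq$rrrprprq
  rot[9] = rqrqq$rrrprprqr
  rot[10] = qrqq$rrrprprqrr
  rot[11] = rqq$rrrprprqrrq
  rot[12] = qq$rrrprprqrrqr
  rot[13] = q$rrrprprqrrqrq
  rot[14] = $rrrprprqrrqrqq
Sorted (with $ < everything):
  sorted[0] = $rrrprprqrrqrqq
  sorted[1] = prprqrrqrqq$rrr
  sorted[2] = prqrrqrqq$rrrpr
  sorted[3] = q$rrrprprqrrqrq
  sorted[4] = qq$rrrprprqrrqr
  sorted[5] = qrqq$rrrprprqrr
  sorted[6] = qrrqrqq$rrrprpr
  sorted[7] = rprprqrrqrqq$rr
  sorted[8] = rprqrrqrqq$rrrp
  sorted[9] = rqq$rrrprprqrrq
  sorted[10] = rqrqq$rrrprprqr
  sorted[11] = rqrrqrqq$rrrprp
  sorted[12] = rrprprqrrqrqq$r
  sorted[13] = rrqrqq$rrrprprq
  sorted[14] = rrrprprqrrqrqq$
sorted[5] = qrqq$rrrprprqrr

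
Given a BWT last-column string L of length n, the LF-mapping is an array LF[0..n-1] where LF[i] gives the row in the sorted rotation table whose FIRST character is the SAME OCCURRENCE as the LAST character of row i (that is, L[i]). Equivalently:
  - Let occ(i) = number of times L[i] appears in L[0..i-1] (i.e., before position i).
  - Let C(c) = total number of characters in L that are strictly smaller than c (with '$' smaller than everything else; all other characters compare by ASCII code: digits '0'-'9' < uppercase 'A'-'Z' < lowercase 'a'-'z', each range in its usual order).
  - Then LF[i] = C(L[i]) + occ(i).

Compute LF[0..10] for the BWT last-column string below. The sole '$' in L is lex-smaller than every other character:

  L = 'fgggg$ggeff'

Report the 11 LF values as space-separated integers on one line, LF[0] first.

Answer: 2 5 6 7 8 0 9 10 1 3 4

Derivation:
Char counts: '$':1, 'e':1, 'f':3, 'g':6
C (first-col start): C('$')=0, C('e')=1, C('f')=2, C('g')=5
L[0]='f': occ=0, LF[0]=C('f')+0=2+0=2
L[1]='g': occ=0, LF[1]=C('g')+0=5+0=5
L[2]='g': occ=1, LF[2]=C('g')+1=5+1=6
L[3]='g': occ=2, LF[3]=C('g')+2=5+2=7
L[4]='g': occ=3, LF[4]=C('g')+3=5+3=8
L[5]='$': occ=0, LF[5]=C('$')+0=0+0=0
L[6]='g': occ=4, LF[6]=C('g')+4=5+4=9
L[7]='g': occ=5, LF[7]=C('g')+5=5+5=10
L[8]='e': occ=0, LF[8]=C('e')+0=1+0=1
L[9]='f': occ=1, LF[9]=C('f')+1=2+1=3
L[10]='f': occ=2, LF[10]=C('f')+2=2+2=4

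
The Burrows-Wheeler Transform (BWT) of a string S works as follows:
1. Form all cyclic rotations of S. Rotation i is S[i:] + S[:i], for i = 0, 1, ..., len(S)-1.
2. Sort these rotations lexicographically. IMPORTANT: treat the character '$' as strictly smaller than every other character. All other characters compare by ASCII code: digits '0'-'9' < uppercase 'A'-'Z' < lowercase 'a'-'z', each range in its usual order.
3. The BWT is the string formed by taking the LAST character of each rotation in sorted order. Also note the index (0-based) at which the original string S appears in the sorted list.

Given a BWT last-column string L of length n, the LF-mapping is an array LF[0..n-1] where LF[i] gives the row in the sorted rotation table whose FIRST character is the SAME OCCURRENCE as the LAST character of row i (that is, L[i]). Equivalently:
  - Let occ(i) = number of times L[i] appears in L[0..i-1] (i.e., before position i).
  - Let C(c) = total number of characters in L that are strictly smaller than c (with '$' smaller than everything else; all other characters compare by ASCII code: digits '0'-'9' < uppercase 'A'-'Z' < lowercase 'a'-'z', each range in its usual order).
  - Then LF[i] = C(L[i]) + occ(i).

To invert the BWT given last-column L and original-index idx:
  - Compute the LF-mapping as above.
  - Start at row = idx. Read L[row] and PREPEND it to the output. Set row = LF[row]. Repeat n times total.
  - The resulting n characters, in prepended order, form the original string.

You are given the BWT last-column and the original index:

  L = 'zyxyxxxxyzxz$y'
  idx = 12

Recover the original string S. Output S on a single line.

LF mapping: 11 7 1 8 2 3 4 5 9 12 6 13 0 10
Walk LF starting at row 12, prepending L[row]:
  step 1: row=12, L[12]='$', prepend. Next row=LF[12]=0
  step 2: row=0, L[0]='z', prepend. Next row=LF[0]=11
  step 3: row=11, L[11]='z', prepend. Next row=LF[11]=13
  step 4: row=13, L[13]='y', prepend. Next row=LF[13]=10
  step 5: row=10, L[10]='x', prepend. Next row=LF[10]=6
  step 6: row=6, L[6]='x', prepend. Next row=LF[6]=4
  step 7: row=4, L[4]='x', prepend. Next row=LF[4]=2
  step 8: row=2, L[2]='x', prepend. Next row=LF[2]=1
  step 9: row=1, L[1]='y', prepend. Next row=LF[1]=7
  step 10: row=7, L[7]='x', prepend. Next row=LF[7]=5
  step 11: row=5, L[5]='x', prepend. Next row=LF[5]=3
  step 12: row=3, L[3]='y', prepend. Next row=LF[3]=8
  step 13: row=8, L[8]='y', prepend. Next row=LF[8]=9
  step 14: row=9, L[9]='z', prepend. Next row=LF[9]=12
Reversed output: zyyxxyxxxxyzz$

Answer: zyyxxyxxxxyzz$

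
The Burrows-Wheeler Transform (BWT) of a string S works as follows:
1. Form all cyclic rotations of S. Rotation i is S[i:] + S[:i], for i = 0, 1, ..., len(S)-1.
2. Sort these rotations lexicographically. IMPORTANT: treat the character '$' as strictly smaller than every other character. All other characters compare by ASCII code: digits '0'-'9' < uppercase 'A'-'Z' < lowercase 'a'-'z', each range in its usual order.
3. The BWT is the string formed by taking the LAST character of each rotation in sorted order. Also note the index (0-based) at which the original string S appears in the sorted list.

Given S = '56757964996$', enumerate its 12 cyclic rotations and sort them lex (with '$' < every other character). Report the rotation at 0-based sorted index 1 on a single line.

Answer: 4996$5675796

Derivation:
All 12 rotations (rotation i = S[i:]+S[:i]):
  rot[0] = 56757964996$
  rot[1] = 6757964996$5
  rot[2] = 757964996$56
  rot[3] = 57964996$567
  rot[4] = 7964996$5675
  rot[5] = 964996$56757
  rot[6] = 64996$567579
  rot[7] = 4996$5675796
  rot[8] = 996$56757964
  rot[9] = 96$567579649
  rot[10] = 6$5675796499
  rot[11] = $56757964996
Sorted (with $ < everything):
  sorted[0] = $56757964996
  sorted[1] = 4996$5675796
  sorted[2] = 56757964996$
  sorted[3] = 57964996$567
  sorted[4] = 6$5675796499
  sorted[5] = 64996$567579
  sorted[6] = 6757964996$5
  sorted[7] = 757964996$56
  sorted[8] = 7964996$5675
  sorted[9] = 96$567579649
  sorted[10] = 964996$56757
  sorted[11] = 996$56757964
sorted[1] = 4996$5675796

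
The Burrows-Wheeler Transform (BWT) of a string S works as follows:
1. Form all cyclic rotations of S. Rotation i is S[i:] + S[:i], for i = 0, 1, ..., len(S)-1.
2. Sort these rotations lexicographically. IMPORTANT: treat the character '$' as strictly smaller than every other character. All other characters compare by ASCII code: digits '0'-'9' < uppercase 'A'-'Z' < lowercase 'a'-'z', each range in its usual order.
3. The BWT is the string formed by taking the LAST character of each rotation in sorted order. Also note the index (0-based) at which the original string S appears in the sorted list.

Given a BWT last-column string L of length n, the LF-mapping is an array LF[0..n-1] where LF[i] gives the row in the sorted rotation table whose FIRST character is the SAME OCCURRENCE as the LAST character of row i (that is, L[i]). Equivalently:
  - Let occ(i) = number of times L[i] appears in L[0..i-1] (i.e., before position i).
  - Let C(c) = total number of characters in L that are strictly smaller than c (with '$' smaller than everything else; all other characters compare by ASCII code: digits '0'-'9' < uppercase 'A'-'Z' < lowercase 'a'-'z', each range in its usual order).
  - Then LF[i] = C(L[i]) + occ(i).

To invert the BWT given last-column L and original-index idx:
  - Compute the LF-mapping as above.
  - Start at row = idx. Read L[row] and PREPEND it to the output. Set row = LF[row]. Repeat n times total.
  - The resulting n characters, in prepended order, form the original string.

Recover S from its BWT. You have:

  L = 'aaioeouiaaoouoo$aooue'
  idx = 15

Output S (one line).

Answer: ooooaooueaieuuooaiaa$

Derivation:
LF mapping: 1 2 8 10 6 11 18 9 3 4 12 13 19 14 15 0 5 16 17 20 7
Walk LF starting at row 15, prepending L[row]:
  step 1: row=15, L[15]='$', prepend. Next row=LF[15]=0
  step 2: row=0, L[0]='a', prepend. Next row=LF[0]=1
  step 3: row=1, L[1]='a', prepend. Next row=LF[1]=2
  step 4: row=2, L[2]='i', prepend. Next row=LF[2]=8
  step 5: row=8, L[8]='a', prepend. Next row=LF[8]=3
  step 6: row=3, L[3]='o', prepend. Next row=LF[3]=10
  step 7: row=10, L[10]='o', prepend. Next row=LF[10]=12
  step 8: row=12, L[12]='u', prepend. Next row=LF[12]=19
  step 9: row=19, L[19]='u', prepend. Next row=LF[19]=20
  step 10: row=20, L[20]='e', prepend. Next row=LF[20]=7
  step 11: row=7, L[7]='i', prepend. Next row=LF[7]=9
  step 12: row=9, L[9]='a', prepend. Next row=LF[9]=4
  step 13: row=4, L[4]='e', prepend. Next row=LF[4]=6
  step 14: row=6, L[6]='u', prepend. Next row=LF[6]=18
  step 15: row=18, L[18]='o', prepend. Next row=LF[18]=17
  step 16: row=17, L[17]='o', prepend. Next row=LF[17]=16
  step 17: row=16, L[16]='a', prepend. Next row=LF[16]=5
  step 18: row=5, L[5]='o', prepend. Next row=LF[5]=11
  step 19: row=11, L[11]='o', prepend. Next row=LF[11]=13
  step 20: row=13, L[13]='o', prepend. Next row=LF[13]=14
  step 21: row=14, L[14]='o', prepend. Next row=LF[14]=15
Reversed output: ooooaooueaieuuooaiaa$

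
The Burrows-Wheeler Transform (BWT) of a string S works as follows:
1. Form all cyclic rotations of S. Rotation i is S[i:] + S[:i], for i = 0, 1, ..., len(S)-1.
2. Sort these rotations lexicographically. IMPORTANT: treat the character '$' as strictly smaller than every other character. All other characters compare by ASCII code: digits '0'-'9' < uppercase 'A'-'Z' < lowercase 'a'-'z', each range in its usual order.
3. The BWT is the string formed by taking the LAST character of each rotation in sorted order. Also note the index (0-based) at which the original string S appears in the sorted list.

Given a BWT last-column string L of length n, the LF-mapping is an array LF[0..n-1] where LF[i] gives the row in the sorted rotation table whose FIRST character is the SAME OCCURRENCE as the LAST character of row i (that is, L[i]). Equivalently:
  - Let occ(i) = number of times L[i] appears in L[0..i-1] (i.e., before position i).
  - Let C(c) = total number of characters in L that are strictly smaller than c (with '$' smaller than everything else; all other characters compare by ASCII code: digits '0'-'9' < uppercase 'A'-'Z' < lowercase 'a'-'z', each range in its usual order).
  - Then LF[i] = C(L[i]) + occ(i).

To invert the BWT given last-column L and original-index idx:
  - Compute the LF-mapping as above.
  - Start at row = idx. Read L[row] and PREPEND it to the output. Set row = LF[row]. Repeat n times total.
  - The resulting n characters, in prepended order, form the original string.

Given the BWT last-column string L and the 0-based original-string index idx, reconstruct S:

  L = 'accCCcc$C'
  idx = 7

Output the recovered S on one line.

LF mapping: 4 5 6 1 2 7 8 0 3
Walk LF starting at row 7, prepending L[row]:
  step 1: row=7, L[7]='$', prepend. Next row=LF[7]=0
  step 2: row=0, L[0]='a', prepend. Next row=LF[0]=4
  step 3: row=4, L[4]='C', prepend. Next row=LF[4]=2
  step 4: row=2, L[2]='c', prepend. Next row=LF[2]=6
  step 5: row=6, L[6]='c', prepend. Next row=LF[6]=8
  step 6: row=8, L[8]='C', prepend. Next row=LF[8]=3
  step 7: row=3, L[3]='C', prepend. Next row=LF[3]=1
  step 8: row=1, L[1]='c', prepend. Next row=LF[1]=5
  step 9: row=5, L[5]='c', prepend. Next row=LF[5]=7
Reversed output: ccCCccCa$

Answer: ccCCccCa$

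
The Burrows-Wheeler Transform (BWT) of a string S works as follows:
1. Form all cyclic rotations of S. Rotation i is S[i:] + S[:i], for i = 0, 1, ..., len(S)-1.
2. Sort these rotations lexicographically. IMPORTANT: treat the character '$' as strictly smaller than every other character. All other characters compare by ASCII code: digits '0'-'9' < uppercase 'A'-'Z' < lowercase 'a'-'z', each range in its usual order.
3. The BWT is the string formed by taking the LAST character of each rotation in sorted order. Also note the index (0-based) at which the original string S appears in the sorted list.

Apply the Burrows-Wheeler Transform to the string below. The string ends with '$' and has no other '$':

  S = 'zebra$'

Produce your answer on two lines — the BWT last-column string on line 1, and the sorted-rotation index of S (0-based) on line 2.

Answer: arezb$
5

Derivation:
All 6 rotations (rotation i = S[i:]+S[:i]):
  rot[0] = zebra$
  rot[1] = ebra$z
  rot[2] = bra$ze
  rot[3] = ra$zeb
  rot[4] = a$zebr
  rot[5] = $zebra
Sorted (with $ < everything):
  sorted[0] = $zebra  (last char: 'a')
  sorted[1] = a$zebr  (last char: 'r')
  sorted[2] = bra$ze  (last char: 'e')
  sorted[3] = ebra$z  (last char: 'z')
  sorted[4] = ra$zeb  (last char: 'b')
  sorted[5] = zebra$  (last char: '$')
Last column: arezb$
Original string S is at sorted index 5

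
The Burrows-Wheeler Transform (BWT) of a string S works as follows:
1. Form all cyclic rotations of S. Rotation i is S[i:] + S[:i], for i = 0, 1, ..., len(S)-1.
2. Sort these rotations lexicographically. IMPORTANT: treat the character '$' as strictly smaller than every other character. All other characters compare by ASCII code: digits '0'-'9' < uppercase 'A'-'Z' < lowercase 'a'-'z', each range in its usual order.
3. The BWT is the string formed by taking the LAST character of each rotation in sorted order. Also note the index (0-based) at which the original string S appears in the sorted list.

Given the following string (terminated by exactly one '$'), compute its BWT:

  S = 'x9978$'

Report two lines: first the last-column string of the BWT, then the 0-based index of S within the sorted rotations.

Answer: 8979x$
5

Derivation:
All 6 rotations (rotation i = S[i:]+S[:i]):
  rot[0] = x9978$
  rot[1] = 9978$x
  rot[2] = 978$x9
  rot[3] = 78$x99
  rot[4] = 8$x997
  rot[5] = $x9978
Sorted (with $ < everything):
  sorted[0] = $x9978  (last char: '8')
  sorted[1] = 78$x99  (last char: '9')
  sorted[2] = 8$x997  (last char: '7')
  sorted[3] = 978$x9  (last char: '9')
  sorted[4] = 9978$x  (last char: 'x')
  sorted[5] = x9978$  (last char: '$')
Last column: 8979x$
Original string S is at sorted index 5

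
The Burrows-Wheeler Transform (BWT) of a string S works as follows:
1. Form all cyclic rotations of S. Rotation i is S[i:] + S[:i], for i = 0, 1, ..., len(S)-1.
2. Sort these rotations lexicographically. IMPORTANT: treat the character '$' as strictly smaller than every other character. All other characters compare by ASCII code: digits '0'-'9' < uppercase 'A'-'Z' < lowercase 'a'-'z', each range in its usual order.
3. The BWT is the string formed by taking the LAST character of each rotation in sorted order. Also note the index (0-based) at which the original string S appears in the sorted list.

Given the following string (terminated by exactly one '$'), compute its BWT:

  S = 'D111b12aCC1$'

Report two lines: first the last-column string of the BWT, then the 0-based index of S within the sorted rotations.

Answer: 1CD1b11Ca$21
9

Derivation:
All 12 rotations (rotation i = S[i:]+S[:i]):
  rot[0] = D111b12aCC1$
  rot[1] = 111b12aCC1$D
  rot[2] = 11b12aCC1$D1
  rot[3] = 1b12aCC1$D11
  rot[4] = b12aCC1$D111
  rot[5] = 12aCC1$D111b
  rot[6] = 2aCC1$D111b1
  rot[7] = aCC1$D111b12
  rot[8] = CC1$D111b12a
  rot[9] = C1$D111b12aC
  rot[10] = 1$D111b12aCC
  rot[11] = $D111b12aCC1
Sorted (with $ < everything):
  sorted[0] = $D111b12aCC1  (last char: '1')
  sorted[1] = 1$D111b12aCC  (last char: 'C')
  sorted[2] = 111b12aCC1$D  (last char: 'D')
  sorted[3] = 11b12aCC1$D1  (last char: '1')
  sorted[4] = 12aCC1$D111b  (last char: 'b')
  sorted[5] = 1b12aCC1$D11  (last char: '1')
  sorted[6] = 2aCC1$D111b1  (last char: '1')
  sorted[7] = C1$D111b12aC  (last char: 'C')
  sorted[8] = CC1$D111b12a  (last char: 'a')
  sorted[9] = D111b12aCC1$  (last char: '$')
  sorted[10] = aCC1$D111b12  (last char: '2')
  sorted[11] = b12aCC1$D111  (last char: '1')
Last column: 1CD1b11Ca$21
Original string S is at sorted index 9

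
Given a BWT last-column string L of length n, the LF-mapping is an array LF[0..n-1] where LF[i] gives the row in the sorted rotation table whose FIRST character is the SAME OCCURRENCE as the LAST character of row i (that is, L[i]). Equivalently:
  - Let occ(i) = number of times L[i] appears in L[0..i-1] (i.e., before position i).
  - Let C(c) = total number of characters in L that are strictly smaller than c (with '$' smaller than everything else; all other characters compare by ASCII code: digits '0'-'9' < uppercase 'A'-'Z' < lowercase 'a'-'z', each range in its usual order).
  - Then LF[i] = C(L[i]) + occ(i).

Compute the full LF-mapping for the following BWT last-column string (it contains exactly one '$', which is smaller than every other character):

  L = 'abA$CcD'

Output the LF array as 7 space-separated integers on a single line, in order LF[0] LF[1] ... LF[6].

Answer: 4 5 1 0 2 6 3

Derivation:
Char counts: '$':1, 'A':1, 'C':1, 'D':1, 'a':1, 'b':1, 'c':1
C (first-col start): C('$')=0, C('A')=1, C('C')=2, C('D')=3, C('a')=4, C('b')=5, C('c')=6
L[0]='a': occ=0, LF[0]=C('a')+0=4+0=4
L[1]='b': occ=0, LF[1]=C('b')+0=5+0=5
L[2]='A': occ=0, LF[2]=C('A')+0=1+0=1
L[3]='$': occ=0, LF[3]=C('$')+0=0+0=0
L[4]='C': occ=0, LF[4]=C('C')+0=2+0=2
L[5]='c': occ=0, LF[5]=C('c')+0=6+0=6
L[6]='D': occ=0, LF[6]=C('D')+0=3+0=3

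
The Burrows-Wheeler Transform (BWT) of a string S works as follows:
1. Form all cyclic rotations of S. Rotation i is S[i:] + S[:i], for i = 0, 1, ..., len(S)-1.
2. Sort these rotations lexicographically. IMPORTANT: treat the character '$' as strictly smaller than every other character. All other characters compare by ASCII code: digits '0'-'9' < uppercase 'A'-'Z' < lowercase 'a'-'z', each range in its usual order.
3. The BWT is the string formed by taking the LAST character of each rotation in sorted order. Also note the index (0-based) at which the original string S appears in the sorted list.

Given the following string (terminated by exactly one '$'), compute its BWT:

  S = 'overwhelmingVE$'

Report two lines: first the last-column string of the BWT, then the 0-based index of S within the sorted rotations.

Answer: EVghvnwmeli$eor
11

Derivation:
All 15 rotations (rotation i = S[i:]+S[:i]):
  rot[0] = overwhelmingVE$
  rot[1] = verwhelmingVE$o
  rot[2] = erwhelmingVE$ov
  rot[3] = rwhelmingVE$ove
  rot[4] = whelmingVE$over
  rot[5] = helmingVE$overw
  rot[6] = elmingVE$overwh
  rot[7] = lmingVE$overwhe
  rot[8] = mingVE$overwhel
  rot[9] = ingVE$overwhelm
  rot[10] = ngVE$overwhelmi
  rot[11] = gVE$overwhelmin
  rot[12] = VE$overwhelming
  rot[13] = E$overwhelmingV
  rot[14] = $overwhelmingVE
Sorted (with $ < everything):
  sorted[0] = $overwhelmingVE  (last char: 'E')
  sorted[1] = E$overwhelmingV  (last char: 'V')
  sorted[2] = VE$overwhelming  (last char: 'g')
  sorted[3] = elmingVE$overwh  (last char: 'h')
  sorted[4] = erwhelmingVE$ov  (last char: 'v')
  sorted[5] = gVE$overwhelmin  (last char: 'n')
  sorted[6] = helmingVE$overw  (last char: 'w')
  sorted[7] = ingVE$overwhelm  (last char: 'm')
  sorted[8] = lmingVE$overwhe  (last char: 'e')
  sorted[9] = mingVE$overwhel  (last char: 'l')
  sorted[10] = ngVE$overwhelmi  (last char: 'i')
  sorted[11] = overwhelmingVE$  (last char: '$')
  sorted[12] = rwhelmingVE$ove  (last char: 'e')
  sorted[13] = verwhelmingVE$o  (last char: 'o')
  sorted[14] = whelmingVE$over  (last char: 'r')
Last column: EVghvnwmeli$eor
Original string S is at sorted index 11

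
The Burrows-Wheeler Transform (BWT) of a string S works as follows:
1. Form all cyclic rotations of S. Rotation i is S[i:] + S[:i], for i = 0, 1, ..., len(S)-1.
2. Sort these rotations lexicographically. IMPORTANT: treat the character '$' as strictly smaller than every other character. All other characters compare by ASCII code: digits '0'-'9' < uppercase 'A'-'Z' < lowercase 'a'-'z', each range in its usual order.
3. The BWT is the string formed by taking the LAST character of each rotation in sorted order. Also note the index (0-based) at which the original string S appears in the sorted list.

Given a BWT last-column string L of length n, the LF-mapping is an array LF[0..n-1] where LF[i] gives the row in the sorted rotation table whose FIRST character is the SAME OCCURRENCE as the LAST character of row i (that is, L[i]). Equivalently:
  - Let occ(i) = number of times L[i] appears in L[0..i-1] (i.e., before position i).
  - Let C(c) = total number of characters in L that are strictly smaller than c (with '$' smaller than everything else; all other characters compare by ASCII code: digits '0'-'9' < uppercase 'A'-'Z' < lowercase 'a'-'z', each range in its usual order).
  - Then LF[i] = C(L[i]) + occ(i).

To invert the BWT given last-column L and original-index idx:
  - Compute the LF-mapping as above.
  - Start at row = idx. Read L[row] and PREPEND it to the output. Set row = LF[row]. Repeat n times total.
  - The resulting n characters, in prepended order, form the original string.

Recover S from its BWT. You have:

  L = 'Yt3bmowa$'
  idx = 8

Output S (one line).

Answer: wombat3Y$

Derivation:
LF mapping: 2 7 1 4 5 6 8 3 0
Walk LF starting at row 8, prepending L[row]:
  step 1: row=8, L[8]='$', prepend. Next row=LF[8]=0
  step 2: row=0, L[0]='Y', prepend. Next row=LF[0]=2
  step 3: row=2, L[2]='3', prepend. Next row=LF[2]=1
  step 4: row=1, L[1]='t', prepend. Next row=LF[1]=7
  step 5: row=7, L[7]='a', prepend. Next row=LF[7]=3
  step 6: row=3, L[3]='b', prepend. Next row=LF[3]=4
  step 7: row=4, L[4]='m', prepend. Next row=LF[4]=5
  step 8: row=5, L[5]='o', prepend. Next row=LF[5]=6
  step 9: row=6, L[6]='w', prepend. Next row=LF[6]=8
Reversed output: wombat3Y$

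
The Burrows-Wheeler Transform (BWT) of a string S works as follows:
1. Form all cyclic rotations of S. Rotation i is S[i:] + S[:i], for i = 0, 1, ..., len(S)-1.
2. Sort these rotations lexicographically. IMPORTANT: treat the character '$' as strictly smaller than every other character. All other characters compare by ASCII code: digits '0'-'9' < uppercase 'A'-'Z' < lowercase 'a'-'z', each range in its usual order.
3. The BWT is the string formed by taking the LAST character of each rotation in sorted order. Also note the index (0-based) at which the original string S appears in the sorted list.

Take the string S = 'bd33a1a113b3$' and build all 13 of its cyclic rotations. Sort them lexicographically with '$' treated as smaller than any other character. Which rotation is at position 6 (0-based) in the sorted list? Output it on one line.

All 13 rotations (rotation i = S[i:]+S[:i]):
  rot[0] = bd33a1a113b3$
  rot[1] = d33a1a113b3$b
  rot[2] = 33a1a113b3$bd
  rot[3] = 3a1a113b3$bd3
  rot[4] = a1a113b3$bd33
  rot[5] = 1a113b3$bd33a
  rot[6] = a113b3$bd33a1
  rot[7] = 113b3$bd33a1a
  rot[8] = 13b3$bd33a1a1
  rot[9] = 3b3$bd33a1a11
  rot[10] = b3$bd33a1a113
  rot[11] = 3$bd33a1a113b
  rot[12] = $bd33a1a113b3
Sorted (with $ < everything):
  sorted[0] = $bd33a1a113b3
  sorted[1] = 113b3$bd33a1a
  sorted[2] = 13b3$bd33a1a1
  sorted[3] = 1a113b3$bd33a
  sorted[4] = 3$bd33a1a113b
  sorted[5] = 33a1a113b3$bd
  sorted[6] = 3a1a113b3$bd3
  sorted[7] = 3b3$bd33a1a11
  sorted[8] = a113b3$bd33a1
  sorted[9] = a1a113b3$bd33
  sorted[10] = b3$bd33a1a113
  sorted[11] = bd33a1a113b3$
  sorted[12] = d33a1a113b3$b
sorted[6] = 3a1a113b3$bd3

Answer: 3a1a113b3$bd3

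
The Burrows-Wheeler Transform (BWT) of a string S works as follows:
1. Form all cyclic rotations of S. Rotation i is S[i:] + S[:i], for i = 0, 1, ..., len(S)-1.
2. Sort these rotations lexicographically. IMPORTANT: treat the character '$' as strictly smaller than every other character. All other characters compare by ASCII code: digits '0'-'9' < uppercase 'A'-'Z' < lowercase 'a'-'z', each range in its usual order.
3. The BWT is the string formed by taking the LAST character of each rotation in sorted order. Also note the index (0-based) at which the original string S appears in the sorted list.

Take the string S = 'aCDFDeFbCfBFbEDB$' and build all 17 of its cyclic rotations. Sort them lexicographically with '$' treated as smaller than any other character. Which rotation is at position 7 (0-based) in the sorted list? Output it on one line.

Answer: DeFbCfBFbEDB$aCDF

Derivation:
All 17 rotations (rotation i = S[i:]+S[:i]):
  rot[0] = aCDFDeFbCfBFbEDB$
  rot[1] = CDFDeFbCfBFbEDB$a
  rot[2] = DFDeFbCfBFbEDB$aC
  rot[3] = FDeFbCfBFbEDB$aCD
  rot[4] = DeFbCfBFbEDB$aCDF
  rot[5] = eFbCfBFbEDB$aCDFD
  rot[6] = FbCfBFbEDB$aCDFDe
  rot[7] = bCfBFbEDB$aCDFDeF
  rot[8] = CfBFbEDB$aCDFDeFb
  rot[9] = fBFbEDB$aCDFDeFbC
  rot[10] = BFbEDB$aCDFDeFbCf
  rot[11] = FbEDB$aCDFDeFbCfB
  rot[12] = bEDB$aCDFDeFbCfBF
  rot[13] = EDB$aCDFDeFbCfBFb
  rot[14] = DB$aCDFDeFbCfBFbE
  rot[15] = B$aCDFDeFbCfBFbED
  rot[16] = $aCDFDeFbCfBFbEDB
Sorted (with $ < everything):
  sorted[0] = $aCDFDeFbCfBFbEDB
  sorted[1] = B$aCDFDeFbCfBFbED
  sorted[2] = BFbEDB$aCDFDeFbCf
  sorted[3] = CDFDeFbCfBFbEDB$a
  sorted[4] = CfBFbEDB$aCDFDeFb
  sorted[5] = DB$aCDFDeFbCfBFbE
  sorted[6] = DFDeFbCfBFbEDB$aC
  sorted[7] = DeFbCfBFbEDB$aCDF
  sorted[8] = EDB$aCDFDeFbCfBFb
  sorted[9] = FDeFbCfBFbEDB$aCD
  sorted[10] = FbCfBFbEDB$aCDFDe
  sorted[11] = FbEDB$aCDFDeFbCfB
  sorted[12] = aCDFDeFbCfBFbEDB$
  sorted[13] = bCfBFbEDB$aCDFDeF
  sorted[14] = bEDB$aCDFDeFbCfBF
  sorted[15] = eFbCfBFbEDB$aCDFD
  sorted[16] = fBFbEDB$aCDFDeFbC
sorted[7] = DeFbCfBFbEDB$aCDF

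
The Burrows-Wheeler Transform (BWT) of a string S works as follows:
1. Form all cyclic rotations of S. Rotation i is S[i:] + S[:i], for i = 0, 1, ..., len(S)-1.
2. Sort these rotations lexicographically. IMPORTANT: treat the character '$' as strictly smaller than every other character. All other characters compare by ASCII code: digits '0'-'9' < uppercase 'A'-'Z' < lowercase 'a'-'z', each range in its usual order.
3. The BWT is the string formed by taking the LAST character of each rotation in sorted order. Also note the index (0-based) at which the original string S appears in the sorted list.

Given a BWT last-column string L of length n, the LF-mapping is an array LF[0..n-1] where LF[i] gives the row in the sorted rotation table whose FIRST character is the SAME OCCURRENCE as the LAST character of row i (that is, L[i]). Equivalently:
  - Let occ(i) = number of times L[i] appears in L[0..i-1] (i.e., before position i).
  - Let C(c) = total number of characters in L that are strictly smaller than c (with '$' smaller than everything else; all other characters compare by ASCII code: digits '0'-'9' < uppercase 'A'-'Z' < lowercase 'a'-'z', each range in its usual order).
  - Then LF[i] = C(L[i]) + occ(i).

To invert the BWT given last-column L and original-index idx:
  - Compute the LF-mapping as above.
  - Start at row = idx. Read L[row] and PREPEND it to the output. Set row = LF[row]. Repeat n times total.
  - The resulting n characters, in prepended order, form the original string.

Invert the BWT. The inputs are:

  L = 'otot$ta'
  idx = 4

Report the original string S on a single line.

Answer: tattoo$

Derivation:
LF mapping: 2 4 3 5 0 6 1
Walk LF starting at row 4, prepending L[row]:
  step 1: row=4, L[4]='$', prepend. Next row=LF[4]=0
  step 2: row=0, L[0]='o', prepend. Next row=LF[0]=2
  step 3: row=2, L[2]='o', prepend. Next row=LF[2]=3
  step 4: row=3, L[3]='t', prepend. Next row=LF[3]=5
  step 5: row=5, L[5]='t', prepend. Next row=LF[5]=6
  step 6: row=6, L[6]='a', prepend. Next row=LF[6]=1
  step 7: row=1, L[1]='t', prepend. Next row=LF[1]=4
Reversed output: tattoo$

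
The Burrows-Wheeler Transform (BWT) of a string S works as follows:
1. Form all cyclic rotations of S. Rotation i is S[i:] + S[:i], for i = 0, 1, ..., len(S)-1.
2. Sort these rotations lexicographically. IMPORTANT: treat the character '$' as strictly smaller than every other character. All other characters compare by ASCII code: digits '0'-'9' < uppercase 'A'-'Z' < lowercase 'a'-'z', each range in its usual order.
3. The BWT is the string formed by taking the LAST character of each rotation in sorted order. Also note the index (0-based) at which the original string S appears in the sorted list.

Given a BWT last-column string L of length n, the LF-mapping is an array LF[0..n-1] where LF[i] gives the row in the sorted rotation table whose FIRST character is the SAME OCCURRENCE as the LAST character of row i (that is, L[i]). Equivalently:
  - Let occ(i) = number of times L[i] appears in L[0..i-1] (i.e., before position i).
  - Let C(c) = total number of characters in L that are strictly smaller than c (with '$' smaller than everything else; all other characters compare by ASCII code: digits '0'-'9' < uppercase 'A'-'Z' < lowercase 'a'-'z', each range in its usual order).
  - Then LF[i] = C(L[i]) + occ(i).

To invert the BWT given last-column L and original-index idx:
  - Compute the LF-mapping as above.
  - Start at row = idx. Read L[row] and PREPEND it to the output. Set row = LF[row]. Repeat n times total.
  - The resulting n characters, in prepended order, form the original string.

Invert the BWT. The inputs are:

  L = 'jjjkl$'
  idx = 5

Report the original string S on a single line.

LF mapping: 1 2 3 4 5 0
Walk LF starting at row 5, prepending L[row]:
  step 1: row=5, L[5]='$', prepend. Next row=LF[5]=0
  step 2: row=0, L[0]='j', prepend. Next row=LF[0]=1
  step 3: row=1, L[1]='j', prepend. Next row=LF[1]=2
  step 4: row=2, L[2]='j', prepend. Next row=LF[2]=3
  step 5: row=3, L[3]='k', prepend. Next row=LF[3]=4
  step 6: row=4, L[4]='l', prepend. Next row=LF[4]=5
Reversed output: lkjjj$

Answer: lkjjj$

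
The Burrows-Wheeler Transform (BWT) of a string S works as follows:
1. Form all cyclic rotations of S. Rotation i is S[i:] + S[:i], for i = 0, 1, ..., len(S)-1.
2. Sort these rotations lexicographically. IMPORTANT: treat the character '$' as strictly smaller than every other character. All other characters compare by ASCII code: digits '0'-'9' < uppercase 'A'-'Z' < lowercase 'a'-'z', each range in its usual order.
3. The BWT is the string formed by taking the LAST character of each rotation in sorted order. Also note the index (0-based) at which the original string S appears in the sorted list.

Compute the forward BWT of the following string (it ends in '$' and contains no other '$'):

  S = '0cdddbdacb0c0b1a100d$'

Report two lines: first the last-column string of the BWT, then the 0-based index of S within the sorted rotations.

All 21 rotations (rotation i = S[i:]+S[:i]):
  rot[0] = 0cdddbdacb0c0b1a100d$
  rot[1] = cdddbdacb0c0b1a100d$0
  rot[2] = dddbdacb0c0b1a100d$0c
  rot[3] = ddbdacb0c0b1a100d$0cd
  rot[4] = dbdacb0c0b1a100d$0cdd
  rot[5] = bdacb0c0b1a100d$0cddd
  rot[6] = dacb0c0b1a100d$0cdddb
  rot[7] = acb0c0b1a100d$0cdddbd
  rot[8] = cb0c0b1a100d$0cdddbda
  rot[9] = b0c0b1a100d$0cdddbdac
  rot[10] = 0c0b1a100d$0cdddbdacb
  rot[11] = c0b1a100d$0cdddbdacb0
  rot[12] = 0b1a100d$0cdddbdacb0c
  rot[13] = b1a100d$0cdddbdacb0c0
  rot[14] = 1a100d$0cdddbdacb0c0b
  rot[15] = a100d$0cdddbdacb0c0b1
  rot[16] = 100d$0cdddbdacb0c0b1a
  rot[17] = 00d$0cdddbdacb0c0b1a1
  rot[18] = 0d$0cdddbdacb0c0b1a10
  rot[19] = d$0cdddbdacb0c0b1a100
  rot[20] = $0cdddbdacb0c0b1a100d
Sorted (with $ < everything):
  sorted[0] = $0cdddbdacb0c0b1a100d  (last char: 'd')
  sorted[1] = 00d$0cdddbdacb0c0b1a1  (last char: '1')
  sorted[2] = 0b1a100d$0cdddbdacb0c  (last char: 'c')
  sorted[3] = 0c0b1a100d$0cdddbdacb  (last char: 'b')
  sorted[4] = 0cdddbdacb0c0b1a100d$  (last char: '$')
  sorted[5] = 0d$0cdddbdacb0c0b1a10  (last char: '0')
  sorted[6] = 100d$0cdddbdacb0c0b1a  (last char: 'a')
  sorted[7] = 1a100d$0cdddbdacb0c0b  (last char: 'b')
  sorted[8] = a100d$0cdddbdacb0c0b1  (last char: '1')
  sorted[9] = acb0c0b1a100d$0cdddbd  (last char: 'd')
  sorted[10] = b0c0b1a100d$0cdddbdac  (last char: 'c')
  sorted[11] = b1a100d$0cdddbdacb0c0  (last char: '0')
  sorted[12] = bdacb0c0b1a100d$0cddd  (last char: 'd')
  sorted[13] = c0b1a100d$0cdddbdacb0  (last char: '0')
  sorted[14] = cb0c0b1a100d$0cdddbda  (last char: 'a')
  sorted[15] = cdddbdacb0c0b1a100d$0  (last char: '0')
  sorted[16] = d$0cdddbdacb0c0b1a100  (last char: '0')
  sorted[17] = dacb0c0b1a100d$0cdddb  (last char: 'b')
  sorted[18] = dbdacb0c0b1a100d$0cdd  (last char: 'd')
  sorted[19] = ddbdacb0c0b1a100d$0cd  (last char: 'd')
  sorted[20] = dddbdacb0c0b1a100d$0c  (last char: 'c')
Last column: d1cb$0ab1dc0d0a00bddc
Original string S is at sorted index 4

Answer: d1cb$0ab1dc0d0a00bddc
4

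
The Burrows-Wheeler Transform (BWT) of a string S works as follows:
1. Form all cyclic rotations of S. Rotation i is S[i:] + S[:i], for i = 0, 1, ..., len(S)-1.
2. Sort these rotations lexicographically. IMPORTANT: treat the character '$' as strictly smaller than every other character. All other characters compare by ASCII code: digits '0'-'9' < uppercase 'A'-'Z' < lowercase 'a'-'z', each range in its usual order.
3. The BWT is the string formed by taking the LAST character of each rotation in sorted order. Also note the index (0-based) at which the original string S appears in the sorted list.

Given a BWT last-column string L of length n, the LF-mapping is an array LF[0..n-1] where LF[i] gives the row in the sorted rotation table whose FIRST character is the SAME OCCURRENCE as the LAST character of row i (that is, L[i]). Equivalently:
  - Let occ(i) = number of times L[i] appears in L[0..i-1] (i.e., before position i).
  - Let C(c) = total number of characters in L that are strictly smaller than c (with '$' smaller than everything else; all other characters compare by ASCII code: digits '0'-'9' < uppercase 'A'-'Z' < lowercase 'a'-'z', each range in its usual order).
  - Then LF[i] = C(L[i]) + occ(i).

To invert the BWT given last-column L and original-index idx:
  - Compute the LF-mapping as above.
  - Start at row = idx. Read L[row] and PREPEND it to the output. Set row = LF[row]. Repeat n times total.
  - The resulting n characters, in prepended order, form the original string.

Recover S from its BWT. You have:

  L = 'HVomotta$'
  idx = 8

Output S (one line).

Answer: tomatoVH$

Derivation:
LF mapping: 1 2 5 4 6 7 8 3 0
Walk LF starting at row 8, prepending L[row]:
  step 1: row=8, L[8]='$', prepend. Next row=LF[8]=0
  step 2: row=0, L[0]='H', prepend. Next row=LF[0]=1
  step 3: row=1, L[1]='V', prepend. Next row=LF[1]=2
  step 4: row=2, L[2]='o', prepend. Next row=LF[2]=5
  step 5: row=5, L[5]='t', prepend. Next row=LF[5]=7
  step 6: row=7, L[7]='a', prepend. Next row=LF[7]=3
  step 7: row=3, L[3]='m', prepend. Next row=LF[3]=4
  step 8: row=4, L[4]='o', prepend. Next row=LF[4]=6
  step 9: row=6, L[6]='t', prepend. Next row=LF[6]=8
Reversed output: tomatoVH$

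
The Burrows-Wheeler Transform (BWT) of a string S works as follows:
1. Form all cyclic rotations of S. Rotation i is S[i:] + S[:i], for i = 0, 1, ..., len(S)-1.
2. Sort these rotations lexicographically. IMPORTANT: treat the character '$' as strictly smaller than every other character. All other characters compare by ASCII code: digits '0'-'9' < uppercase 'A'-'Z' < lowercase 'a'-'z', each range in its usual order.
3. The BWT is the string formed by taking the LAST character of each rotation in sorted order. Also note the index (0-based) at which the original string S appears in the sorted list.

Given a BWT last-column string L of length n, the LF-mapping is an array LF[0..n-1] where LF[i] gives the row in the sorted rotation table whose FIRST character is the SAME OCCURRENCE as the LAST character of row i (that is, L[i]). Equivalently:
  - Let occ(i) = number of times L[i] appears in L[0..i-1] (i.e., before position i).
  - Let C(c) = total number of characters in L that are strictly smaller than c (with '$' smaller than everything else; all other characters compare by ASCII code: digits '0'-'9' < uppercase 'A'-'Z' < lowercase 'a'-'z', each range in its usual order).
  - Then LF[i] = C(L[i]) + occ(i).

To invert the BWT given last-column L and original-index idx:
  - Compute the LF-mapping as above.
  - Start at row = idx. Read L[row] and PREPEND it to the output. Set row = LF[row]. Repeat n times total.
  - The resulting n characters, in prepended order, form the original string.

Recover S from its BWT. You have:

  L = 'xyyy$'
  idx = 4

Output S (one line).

LF mapping: 1 2 3 4 0
Walk LF starting at row 4, prepending L[row]:
  step 1: row=4, L[4]='$', prepend. Next row=LF[4]=0
  step 2: row=0, L[0]='x', prepend. Next row=LF[0]=1
  step 3: row=1, L[1]='y', prepend. Next row=LF[1]=2
  step 4: row=2, L[2]='y', prepend. Next row=LF[2]=3
  step 5: row=3, L[3]='y', prepend. Next row=LF[3]=4
Reversed output: yyyx$

Answer: yyyx$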